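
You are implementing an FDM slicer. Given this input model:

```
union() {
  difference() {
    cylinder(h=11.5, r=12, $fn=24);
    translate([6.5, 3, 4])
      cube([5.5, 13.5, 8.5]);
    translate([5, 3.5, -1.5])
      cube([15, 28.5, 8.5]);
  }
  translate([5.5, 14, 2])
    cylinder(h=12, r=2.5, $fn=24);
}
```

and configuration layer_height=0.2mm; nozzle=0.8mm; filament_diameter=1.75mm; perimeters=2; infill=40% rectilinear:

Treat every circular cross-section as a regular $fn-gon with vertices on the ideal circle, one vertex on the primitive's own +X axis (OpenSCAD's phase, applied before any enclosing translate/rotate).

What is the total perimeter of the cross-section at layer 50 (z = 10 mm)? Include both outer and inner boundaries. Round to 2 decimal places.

At z = 10 mm: the r=12 cylinder contributes a regular 24-gon of circumradius 12 (perimeter = 2·24·12.000·sin(180°/24) = 75.18 mm); the cube at (6.5, 3) (footprint 5.5×13.5) is included at this height (perimeter 38.00 mm); the cube at (5, 3.5) is absent (z outside [-1.5, 7]); Taking the first minus the rest: starting from the r=12 cylinder, the 5.5×13.5 cube at (6.5, 3) partially overlaps it — only the 22.36 mm² overlap (of its 74.25 mm²) is removed, clipping the outline — boundary = 78.42 mm; the cylinder at (5.5, 14): section is a regular 24-gon, circumradius r=2.5 (perimeter = 2·24·2.500·sin(180°/24) = 15.66 mm); Combining (union): the 2 present regions are separate (no shared area or edge), so areas and boundary lengths simply add and each stays a separate island — boundary = 94.09 mm. Overall, the cross-section has 2 separate islands. Total boundary length (outer) = 94.09 mm.

94.09 mm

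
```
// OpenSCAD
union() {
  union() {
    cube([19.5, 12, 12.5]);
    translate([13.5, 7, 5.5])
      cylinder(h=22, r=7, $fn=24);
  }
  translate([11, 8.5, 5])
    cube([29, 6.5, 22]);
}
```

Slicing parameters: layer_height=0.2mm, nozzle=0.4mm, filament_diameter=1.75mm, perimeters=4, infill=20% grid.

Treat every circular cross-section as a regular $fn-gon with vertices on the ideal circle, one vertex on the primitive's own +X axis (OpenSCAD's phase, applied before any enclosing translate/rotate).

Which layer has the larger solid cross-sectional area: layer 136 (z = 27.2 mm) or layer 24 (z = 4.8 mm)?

Layer 136 (z = 27.2): the cube is not intersected at this z (z outside [0, 12.5]); the r=7 cylinder at (13.5, 7) contributes a regular 24-gon of circumradius 7 (area = (24/2)·7.000²·sin(360°/24) = 152.19 mm²); Merging all regions: only the r=7 cylinder at (13.5, 7) is present, so the union is just that shape — area = 152.19 mm²; the cube at (11, 8.5) is not intersected at this z (z outside [5, 27]); Combining (union): only that combined region is present, so the union is just that shape — area = 152.19 mm². So its area = 152.19 mm². Layer 24 (z = 4.8): the cube (footprint 19.5×12) is included at this height (area 234.00 mm²); the cylinder at (13.5, 7) is not intersected at this z (z outside [5.5, 27.5]); Taking the union: only the 19.5×12 cube is present, so the union is just that shape — area = 234.00 mm²; the cube at (11, 8.5) is not intersected at this z (z outside [5, 27]); Merging all regions: only that combined region is present, so the union is just that shape — area = 234.00 mm². So its area = 234.00 mm². Layer 24 is larger (234.00 vs 152.19 mm²).

layer 24 (z = 4.8 mm)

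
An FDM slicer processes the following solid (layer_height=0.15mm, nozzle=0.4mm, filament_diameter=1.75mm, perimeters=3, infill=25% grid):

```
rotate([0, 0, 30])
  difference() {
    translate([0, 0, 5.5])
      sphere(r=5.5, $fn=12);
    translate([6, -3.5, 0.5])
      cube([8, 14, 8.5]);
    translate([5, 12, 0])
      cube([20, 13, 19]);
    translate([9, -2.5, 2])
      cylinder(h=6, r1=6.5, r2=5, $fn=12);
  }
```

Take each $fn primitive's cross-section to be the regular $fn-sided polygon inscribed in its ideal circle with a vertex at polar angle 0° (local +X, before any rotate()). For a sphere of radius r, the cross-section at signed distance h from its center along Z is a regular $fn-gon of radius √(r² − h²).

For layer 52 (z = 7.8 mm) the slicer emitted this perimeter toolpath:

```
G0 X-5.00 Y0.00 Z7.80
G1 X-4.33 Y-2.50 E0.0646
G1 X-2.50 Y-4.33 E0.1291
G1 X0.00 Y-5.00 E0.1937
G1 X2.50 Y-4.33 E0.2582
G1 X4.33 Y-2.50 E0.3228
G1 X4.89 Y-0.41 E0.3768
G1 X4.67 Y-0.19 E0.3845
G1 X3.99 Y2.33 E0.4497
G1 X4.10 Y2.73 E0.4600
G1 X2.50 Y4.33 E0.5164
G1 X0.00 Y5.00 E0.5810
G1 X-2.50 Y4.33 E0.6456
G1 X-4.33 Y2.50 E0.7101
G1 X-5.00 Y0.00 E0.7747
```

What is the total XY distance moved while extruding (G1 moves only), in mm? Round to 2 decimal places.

Sum the Euclidean lengths of each G1 segment: total = 31.06 mm.

31.06 mm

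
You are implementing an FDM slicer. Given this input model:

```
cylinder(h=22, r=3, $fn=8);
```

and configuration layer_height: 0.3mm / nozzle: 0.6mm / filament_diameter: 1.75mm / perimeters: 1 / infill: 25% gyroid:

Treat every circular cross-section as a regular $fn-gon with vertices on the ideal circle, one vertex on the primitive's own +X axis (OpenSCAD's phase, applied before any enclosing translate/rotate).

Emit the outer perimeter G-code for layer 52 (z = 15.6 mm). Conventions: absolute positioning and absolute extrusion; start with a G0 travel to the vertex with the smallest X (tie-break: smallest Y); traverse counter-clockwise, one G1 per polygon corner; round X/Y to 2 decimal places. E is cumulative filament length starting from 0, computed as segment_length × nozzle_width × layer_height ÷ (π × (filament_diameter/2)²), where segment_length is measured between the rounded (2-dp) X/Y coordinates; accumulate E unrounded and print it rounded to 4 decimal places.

G0 X-3.00 Y0.00 Z15.60
G1 X-2.12 Y-2.12 E0.1718
G1 X0.00 Y-3.00 E0.3436
G1 X2.12 Y-2.12 E0.5153
G1 X3.00 Y0.00 E0.6871
G1 X2.12 Y2.12 E0.8589
G1 X0.00 Y3.00 E1.0307
G1 X-2.12 Y2.12 E1.2024
G1 X-3.00 Y0.00 E1.3742

At z = 15.6 mm: the r=3 cylinder gives a regular 8-gon of circumradius 3 (constant along its height). The outline is a single polygon with 8 vertices. Extrusion per mm of travel: 0.6 × 0.3 / (π × 0.875²) = 0.074835. Accumulating E over each segment gives final E = 1.3742.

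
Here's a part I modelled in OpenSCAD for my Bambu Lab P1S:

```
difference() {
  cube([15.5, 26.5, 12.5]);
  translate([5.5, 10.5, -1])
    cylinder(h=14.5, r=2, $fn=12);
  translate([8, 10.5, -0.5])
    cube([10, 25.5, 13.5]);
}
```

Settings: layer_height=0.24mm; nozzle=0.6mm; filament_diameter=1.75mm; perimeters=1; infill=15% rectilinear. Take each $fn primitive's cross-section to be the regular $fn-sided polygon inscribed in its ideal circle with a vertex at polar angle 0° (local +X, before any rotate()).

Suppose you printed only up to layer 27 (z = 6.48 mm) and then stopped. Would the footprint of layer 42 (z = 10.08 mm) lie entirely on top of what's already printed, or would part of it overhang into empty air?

entirely on top

Compare the two slices. At z = 6.48: the cube (footprint 15.5×26.5) is included at this height (area 410.75 mm²); the r=2 cylinder at (5.5, 10.5) contributes a regular 12-gon of circumradius 2 (area = (12/2)·2.000²·sin(360°/12) = 12.00 mm²); the 10×25.5 cube at (8, 10.5) contributes its full rectangle (area 255.00 mm²); Subtracting the remaining from the first: starting from the 15.5×26.5 cube (410.75 mm²), the r=2 cylinder at (5.5, 10.5) lies wholly inside it (removes its full 12.00 mm² and its 12.42 mm outline becomes a hole wall); the 10×25.5 cube at (8, 10.5) partially overlaps it — only the 120.00 mm² overlap (of its 255.00 mm²) is removed, clipping the outline — area = 278.75 mm². At z = 10.08: the 15.5×26.5 cube contributes its full rectangle (area 410.75 mm²); the cylinder at (5.5, 10.5): section is a regular 12-gon, circumradius r=2 (area = (12/2)·2.000²·sin(360°/12) = 12.00 mm²); the 10×25.5 cube at (8, 10.5) contributes its full rectangle (area 255.00 mm²); Subtracting the remaining from the first: starting from the 15.5×26.5 cube (410.75 mm²), the r=2 cylinder at (5.5, 10.5) lies wholly inside it (removes its full 12.00 mm² and its 12.42 mm outline becomes a hole wall); the 10×25.5 cube at (8, 10.5) partially overlaps it — only the 120.00 mm² overlap (of its 255.00 mm²) is removed, clipping the outline — area = 278.75 mm². Checking containment: the cross-section at z = 10.08 is a subset of the cross-section at z = 6.48.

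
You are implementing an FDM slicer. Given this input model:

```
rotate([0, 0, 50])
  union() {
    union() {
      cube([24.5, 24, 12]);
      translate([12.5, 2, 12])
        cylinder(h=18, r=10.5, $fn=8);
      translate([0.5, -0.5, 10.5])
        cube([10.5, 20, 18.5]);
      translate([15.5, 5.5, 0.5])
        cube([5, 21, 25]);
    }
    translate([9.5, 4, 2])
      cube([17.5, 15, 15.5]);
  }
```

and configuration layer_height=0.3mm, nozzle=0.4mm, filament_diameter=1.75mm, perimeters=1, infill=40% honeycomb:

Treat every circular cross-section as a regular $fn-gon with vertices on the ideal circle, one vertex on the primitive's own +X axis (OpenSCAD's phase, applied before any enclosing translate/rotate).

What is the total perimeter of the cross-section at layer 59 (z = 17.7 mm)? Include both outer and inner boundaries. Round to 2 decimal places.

At z = 17.7 mm: the cube does not reach this height (z outside [0, 12]); the r=10.5 cylinder at (12.5, 2) contributes a regular 8-gon of circumradius 10.5 (perimeter = 2·8·10.500·sin(180°/8) = 64.29 mm); the cube at (0.5, -0.5) (footprint 10.5×20) is included at this height (perimeter 61.00 mm); the 5×21 cube at (15.5, 5.5) contributes its full rectangle (perimeter 52.00 mm); Combining (union): the regions partially overlap (shared area 107.16 mm²), so the edge portions inside another operand are dropped and the merged outline is re-measured after clipping — boundary = 120.21 mm; the cube at (9.5, 4) is not intersected at this z (z outside [2, 17.5]); Combining (union): only that combined region is present, so the union is just that shape — boundary = 120.21 mm; (whole slice rotated 50° about Z — lengths, areas and connectivity unchanged). Overall, the cross-section is a single solid region. Total boundary length (outer) = 120.21 mm.

120.21 mm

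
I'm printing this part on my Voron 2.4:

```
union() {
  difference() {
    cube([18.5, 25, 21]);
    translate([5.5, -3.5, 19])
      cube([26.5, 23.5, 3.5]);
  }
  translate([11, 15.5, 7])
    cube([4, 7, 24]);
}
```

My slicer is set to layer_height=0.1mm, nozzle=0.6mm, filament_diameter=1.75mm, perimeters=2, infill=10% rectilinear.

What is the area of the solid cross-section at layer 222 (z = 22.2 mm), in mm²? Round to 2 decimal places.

28.00 mm²

At z = 22.2 mm: the cube is absent (z outside [0, 21]); the cube at (5.5, -3.5) is present — its section is the full 26.5×23.5 rectangle (area 622.75 mm²); Taking the first minus the rest: the first operand is absent here, so nothing remains; the 4×7 cube at (11, 15.5) contributes its full rectangle (area 28.00 mm²); Taking the union: only the 4×7 cube at (11, 15.5) is present, so the union is just that shape — area = 28.00 mm². Overall, the cross-section is a single solid region. Net area = 28.00 mm².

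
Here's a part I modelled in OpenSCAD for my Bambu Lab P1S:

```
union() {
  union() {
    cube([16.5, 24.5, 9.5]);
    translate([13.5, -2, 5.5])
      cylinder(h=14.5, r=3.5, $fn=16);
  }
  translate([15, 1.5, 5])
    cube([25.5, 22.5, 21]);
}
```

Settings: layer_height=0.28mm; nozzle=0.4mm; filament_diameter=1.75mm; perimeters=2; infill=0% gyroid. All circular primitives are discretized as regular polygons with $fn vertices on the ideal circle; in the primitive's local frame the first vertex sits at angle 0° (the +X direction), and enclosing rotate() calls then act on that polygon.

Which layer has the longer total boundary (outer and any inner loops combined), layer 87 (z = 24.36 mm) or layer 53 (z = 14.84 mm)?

layer 53 (z = 14.84 mm)

Layer 87 (z = 24.36): the cube is absent (z outside [0, 9.5]); the cylinder at (13.5, -2) does not reach this height (z outside [5.5, 20]); Taking the union: nothing is present at this height; the cube at (15, 1.5) (footprint 25.5×22.5) is included at this height (perimeter 96.00 mm); Combining (union): only the 25.5×22.5 cube at (15, 1.5) is present, so the union is just that shape — boundary = 96.00 mm. So its perimeter = 96.00 mm. Layer 53 (z = 14.84): the cube does not reach this height (z outside [0, 9.5]); the r=3.5 cylinder at (13.5, -2) gives a regular 16-gon of circumradius 3.5 (constant along its height) (perimeter = 2·16·3.500·sin(180°/16) = 21.85 mm); Merging all regions: only the r=3.5 cylinder at (13.5, -2) is present, so the union is just that shape — boundary = 21.85 mm; the cube at (15, 1.5) is present — its section is the full 25.5×22.5 rectangle (perimeter 96.00 mm); Combining (union): the 2 present regions are separate (no shared area or edge), so areas and boundary lengths simply add and each stays a separate island — boundary = 117.85 mm. So its perimeter = 117.85 mm. Layer 53 is larger (117.85 vs 96.00 mm).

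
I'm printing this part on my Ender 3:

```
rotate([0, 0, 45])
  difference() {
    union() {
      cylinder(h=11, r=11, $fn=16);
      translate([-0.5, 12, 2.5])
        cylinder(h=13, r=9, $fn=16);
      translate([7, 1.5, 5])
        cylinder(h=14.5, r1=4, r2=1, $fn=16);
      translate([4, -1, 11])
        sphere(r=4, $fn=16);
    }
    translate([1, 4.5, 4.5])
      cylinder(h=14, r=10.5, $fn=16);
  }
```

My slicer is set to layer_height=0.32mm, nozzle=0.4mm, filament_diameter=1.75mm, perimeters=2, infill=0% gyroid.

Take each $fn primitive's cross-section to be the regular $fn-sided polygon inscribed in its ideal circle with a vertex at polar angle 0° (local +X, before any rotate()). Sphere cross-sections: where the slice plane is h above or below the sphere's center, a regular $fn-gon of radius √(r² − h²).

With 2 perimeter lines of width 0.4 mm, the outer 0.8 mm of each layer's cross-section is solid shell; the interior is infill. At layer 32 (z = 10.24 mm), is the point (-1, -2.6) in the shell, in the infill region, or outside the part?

At z = 10.24 mm: the r=11 cylinder contributes a regular 16-gon of circumradius 11; the r=9 cylinder at (-0.5, 12) contributes a regular 16-gon of circumradius 9; the cone at (7, 1.5) (r1=4→r2=1) has section circumradius 2.916 here — a regular 16-gon; the sphere at (4, -1): section is a regular 16-gon, circumradius = √(r²−h²) = √(4²−0.76²) = 3.927; Combining (union): the regions partially overlap (shared area 157.03 mm²), so overlapping operands fuse into one piece — 1 connected region; the r=10.5 cylinder at (1, 4.5) gives a regular 16-gon of circumradius 10.5 (constant along its height); After the difference (first − rest): starting from that combined region, the r=10.5 cylinder at (1, 4.5) partially overlaps it — only the 319.06 mm² overlap (of its 337.53 mm²) is removed, clipping the outline — 2 connected regions; (whole slice rotated 45° about Z — lengths, areas and connectivity unchanged). Overall, the cross-section has 2 separate islands. Undo the 45° rotation: the query point maps to (-2.546, -1.131) in the un-rotated model frame. The nearest boundary edge runs (-6.42, -2.92)→(-3.02, -5.20); distance from the point to it = 3.65 mm. The point is not inside any of the regions above, so it lies outside the cross-section (3.65 mm from the nearest boundary).

outside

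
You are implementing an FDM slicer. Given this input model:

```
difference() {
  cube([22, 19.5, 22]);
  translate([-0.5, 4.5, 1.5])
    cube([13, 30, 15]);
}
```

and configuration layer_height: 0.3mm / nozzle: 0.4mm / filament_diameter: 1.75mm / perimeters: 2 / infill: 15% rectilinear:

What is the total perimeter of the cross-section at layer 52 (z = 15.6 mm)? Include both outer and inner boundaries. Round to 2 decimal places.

At z = 15.6 mm: the cube (footprint 22×19.5) is included at this height (perimeter 83.00 mm); the cube at (-0.5, 4.5) is present — its section is the full 13×30 rectangle (perimeter 86.00 mm); Subtracting the remaining from the first: starting from the 22×19.5 cube, the 13×30 cube at (-0.5, 4.5) partially overlaps it — only the 187.50 mm² overlap (of its 390.00 mm²) is removed, clipping the outline — boundary = 83.00 mm. Overall, the cross-section is a single solid region. Total boundary length (outer) = 83.00 mm.

83.00 mm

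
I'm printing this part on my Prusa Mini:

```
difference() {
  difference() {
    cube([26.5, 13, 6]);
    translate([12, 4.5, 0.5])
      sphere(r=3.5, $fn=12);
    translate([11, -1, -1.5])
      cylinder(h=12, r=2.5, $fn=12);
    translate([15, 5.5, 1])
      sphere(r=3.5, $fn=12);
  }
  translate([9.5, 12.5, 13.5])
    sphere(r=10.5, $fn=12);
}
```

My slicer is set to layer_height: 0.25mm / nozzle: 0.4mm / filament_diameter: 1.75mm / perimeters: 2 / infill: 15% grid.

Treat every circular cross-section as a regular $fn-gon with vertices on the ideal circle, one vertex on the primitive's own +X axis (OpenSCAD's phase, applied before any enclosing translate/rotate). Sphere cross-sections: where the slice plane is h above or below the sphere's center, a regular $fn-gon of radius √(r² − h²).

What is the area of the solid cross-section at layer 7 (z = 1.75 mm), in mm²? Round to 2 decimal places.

At z = 1.75 mm: the cube is present — its section is the full 26.5×13 rectangle (area 344.50 mm²); the r=3.5 sphere at (12, 4.5) slices to a regular 12-gon of circumradius 3.269 (√(r²−h²) with h=1.25 from center) (area = (12/2)·3.269²·sin(360°/12) = 32.06 mm²); the r=2.5 cylinder at (11, -1) contributes a regular 12-gon of circumradius 2.5 (area = (12/2)·2.500²·sin(360°/12) = 18.75 mm²); the sphere at (15, 5.5): section is a regular 12-gon, circumradius = √(r²−h²) = √(3.5²−0.75²) = 3.419 (area = (12/2)·3.419²·sin(360°/12) = 35.06 mm²); Subtracting the remaining from the first: starting from the 26.5×13 cube (344.50 mm²), the r=3.5 sphere at (12, 4.5) lies wholly inside it (removes its full 32.06 mm² and its 20.31 mm outline becomes a hole wall); the r=2.5 cylinder at (11, -1) partially overlaps it — only the 4.64 mm² overlap (of its 18.75 mm²) is removed, clipping the outline; the r=3.5 sphere at (15, 5.5) partially overlaps it — only the 21.36 mm² overlap (of its 35.06 mm²) is removed, clipping the outline — area = 286.44 mm²; the sphere at (9.5, 12.5) does not reach this height (|z−center|=11.750 > r=10.5); After the difference (first − rest): none of the subtracted shapes is present at this height, so the result so far is unchanged — area = 286.44 mm². Overall, the cross-section is a single solid region. Net area = 286.44 mm².

286.44 mm²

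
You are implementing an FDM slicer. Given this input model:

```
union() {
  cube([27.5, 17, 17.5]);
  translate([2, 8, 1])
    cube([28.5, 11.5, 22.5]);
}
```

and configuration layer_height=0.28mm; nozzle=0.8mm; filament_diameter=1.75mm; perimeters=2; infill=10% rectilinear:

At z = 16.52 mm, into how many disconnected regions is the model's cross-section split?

At z = 16.52 mm: the cube is present — its section is the full 27.5×17 rectangle; the cube at (2, 8) is present — its section is the full 28.5×11.5 rectangle; Taking the union: the regions partially overlap (shared area 229.50 mm²), so overlapping operands fuse into one piece — 1 connected region. The result has 1 disconnected region.

1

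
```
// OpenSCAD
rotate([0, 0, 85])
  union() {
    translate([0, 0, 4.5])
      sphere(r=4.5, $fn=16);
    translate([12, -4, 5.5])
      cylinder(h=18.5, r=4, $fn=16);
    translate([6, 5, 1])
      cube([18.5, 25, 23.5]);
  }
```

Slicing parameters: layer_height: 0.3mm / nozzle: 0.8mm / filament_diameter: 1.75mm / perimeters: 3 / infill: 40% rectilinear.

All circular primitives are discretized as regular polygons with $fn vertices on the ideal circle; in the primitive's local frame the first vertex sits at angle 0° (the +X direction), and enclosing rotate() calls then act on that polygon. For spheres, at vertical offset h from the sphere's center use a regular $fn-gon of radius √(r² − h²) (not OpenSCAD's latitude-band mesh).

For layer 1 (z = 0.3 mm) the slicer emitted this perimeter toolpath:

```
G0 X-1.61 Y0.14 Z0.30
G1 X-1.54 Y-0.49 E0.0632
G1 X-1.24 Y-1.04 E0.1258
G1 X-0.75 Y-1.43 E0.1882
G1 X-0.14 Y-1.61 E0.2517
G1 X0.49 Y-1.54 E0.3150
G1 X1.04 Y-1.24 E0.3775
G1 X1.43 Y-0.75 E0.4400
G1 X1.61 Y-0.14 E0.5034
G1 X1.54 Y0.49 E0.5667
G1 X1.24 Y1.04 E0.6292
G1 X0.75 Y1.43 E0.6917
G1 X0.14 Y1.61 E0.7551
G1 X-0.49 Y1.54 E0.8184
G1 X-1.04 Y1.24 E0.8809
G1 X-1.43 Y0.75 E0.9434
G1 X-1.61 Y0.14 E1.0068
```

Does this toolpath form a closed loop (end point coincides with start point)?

Start point (G0): (-1.61, 0.14). End point (last G1): the path returns to the start — closed.

yes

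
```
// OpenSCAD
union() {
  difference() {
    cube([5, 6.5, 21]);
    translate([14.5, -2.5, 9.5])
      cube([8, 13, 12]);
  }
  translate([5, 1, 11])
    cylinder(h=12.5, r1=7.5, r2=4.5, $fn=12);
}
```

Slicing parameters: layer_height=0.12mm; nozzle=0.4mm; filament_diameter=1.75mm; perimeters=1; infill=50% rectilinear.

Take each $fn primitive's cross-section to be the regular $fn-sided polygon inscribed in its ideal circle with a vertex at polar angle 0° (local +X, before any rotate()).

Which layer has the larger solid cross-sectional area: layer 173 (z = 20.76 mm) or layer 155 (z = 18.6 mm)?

Layer 173 (z = 20.76): the cube is present — its section is the full 5×6.5 rectangle (area 32.50 mm²); the 8×13 cube at (14.5, -2.5) contributes its full rectangle (area 104.00 mm²); After the difference (first − rest): starting from the 5×6.5 cube (32.50 mm²), the 8×13 cube at (14.5, -2.5) misses the remaining region (no effect) — area = 32.50 mm²; the cone at (5, 1) (r1=7.5→r2=4.5) has section circumradius 5.158 here — a regular 12-gon (area = (12/2)·5.158²·sin(360°/12) = 79.80 mm²); Combining (union): the regions partially overlap — summed areas 112.30 mm² minus the doubly-counted overlap 24.88 mm² gives 87.42 mm² — area = 87.42 mm². So its area = 87.42 mm². Layer 155 (z = 18.6): the cube is present — its section is the full 5×6.5 rectangle (area 32.50 mm²); the 8×13 cube at (14.5, -2.5) contributes its full rectangle (area 104.00 mm²); Subtracting the remaining from the first: starting from the 5×6.5 cube (32.50 mm²), the 8×13 cube at (14.5, -2.5) misses the remaining region (no effect) — area = 32.50 mm²; the cone at (5, 1) (r1=7.5→r2=4.5) has section circumradius 5.676 here — a regular 12-gon (area = (12/2)·5.676²·sin(360°/12) = 96.65 mm²); Taking the union: the regions partially overlap — summed areas 129.15 mm² minus the doubly-counted overlap 28.25 mm² gives 100.90 mm² — area = 100.90 mm². So its area = 100.90 mm². Layer 155 is larger (100.90 vs 87.42 mm²).

layer 155 (z = 18.6 mm)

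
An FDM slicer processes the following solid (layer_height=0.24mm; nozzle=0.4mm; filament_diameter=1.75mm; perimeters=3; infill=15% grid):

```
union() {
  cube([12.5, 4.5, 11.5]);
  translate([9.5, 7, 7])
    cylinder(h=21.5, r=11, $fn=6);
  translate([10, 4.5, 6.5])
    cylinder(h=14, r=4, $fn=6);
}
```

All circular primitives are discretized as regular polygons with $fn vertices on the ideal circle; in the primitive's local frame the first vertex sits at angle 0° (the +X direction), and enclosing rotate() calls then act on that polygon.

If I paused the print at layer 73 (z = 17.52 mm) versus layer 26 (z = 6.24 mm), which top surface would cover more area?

Layer 73 (z = 17.52): the cube does not reach this height (z outside [0, 11.5]); the cylinder at (9.5, 7): section is a regular 6-gon, circumradius r=11 (area = (6/2)·11.000²·sin(360°/6) = 314.37 mm²); the cylinder at (10, 4.5): section is a regular 6-gon, circumradius r=4 (area = (6/2)·4.000²·sin(360°/6) = 41.57 mm²); Taking the union: the r=4 cylinder at (10, 4.5) lies entirely inside the r=11 cylinder at (9.5, 7), so the union is just the r=11 cylinder at (9.5, 7) — area = 314.37 mm². So its area = 314.37 mm². Layer 26 (z = 6.24): the cube (footprint 12.5×4.5) is included at this height (area 56.25 mm²); the cylinder at (9.5, 7) is absent (z outside [7, 28.5]); the cylinder at (10, 4.5) does not reach this height (z outside [6.5, 20.5]); Merging all regions: only the 12.5×4.5 cube is present, so the union is just that shape — area = 56.25 mm². So its area = 56.25 mm². Layer 73 is larger (314.37 vs 56.25 mm²).

layer 73 (z = 17.52 mm)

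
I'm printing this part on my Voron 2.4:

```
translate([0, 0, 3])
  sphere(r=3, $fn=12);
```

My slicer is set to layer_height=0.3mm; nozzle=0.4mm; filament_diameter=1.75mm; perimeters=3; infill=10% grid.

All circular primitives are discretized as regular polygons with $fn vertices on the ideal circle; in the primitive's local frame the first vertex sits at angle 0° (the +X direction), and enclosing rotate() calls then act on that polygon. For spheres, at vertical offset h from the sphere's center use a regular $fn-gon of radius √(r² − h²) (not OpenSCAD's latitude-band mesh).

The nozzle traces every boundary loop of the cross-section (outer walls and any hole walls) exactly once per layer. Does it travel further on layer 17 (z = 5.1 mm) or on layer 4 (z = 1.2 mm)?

Layer 17 (z = 5.1): the r=3 sphere contributes a regular 12-gon of circumradius √(3²−2.1²) = 2.142 (perimeter = 2·12·2.142·sin(180°/12) = 13.31 mm). So its perimeter = 13.31 mm. Layer 4 (z = 1.2): the r=3 sphere slices to a regular 12-gon of circumradius 2.400 (√(r²−h²) with h=1.8 from center) (perimeter = 2·12·2.400·sin(180°/12) = 14.91 mm). So its perimeter = 14.91 mm. Layer 4 is larger (14.91 vs 13.31 mm).

layer 4 (z = 1.2 mm)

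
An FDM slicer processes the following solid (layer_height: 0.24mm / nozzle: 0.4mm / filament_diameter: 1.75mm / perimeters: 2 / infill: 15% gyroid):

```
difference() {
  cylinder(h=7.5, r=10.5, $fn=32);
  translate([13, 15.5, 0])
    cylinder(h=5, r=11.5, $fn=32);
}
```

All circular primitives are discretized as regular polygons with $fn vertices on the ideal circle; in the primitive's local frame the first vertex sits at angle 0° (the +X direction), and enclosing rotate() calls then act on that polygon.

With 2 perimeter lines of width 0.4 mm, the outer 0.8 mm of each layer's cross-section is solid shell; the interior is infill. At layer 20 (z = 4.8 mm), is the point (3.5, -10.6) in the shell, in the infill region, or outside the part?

At z = 4.8 mm: the cylinder: section is a regular 32-gon, circumradius r=10.5; the r=11.5 cylinder at (13, 15.5) contributes a regular 32-gon of circumradius 11.5; After the difference (first − rest): starting from the r=10.5 cylinder, the r=11.5 cylinder at (13, 15.5) partially overlaps it — only the 9.66 mm² overlap (of its 412.81 mm²) is removed, clipping the outline — 1 connected region. Overall, the cross-section is a single solid region. The nearest boundary edge runs (4.02, -9.70)→(2.05, -10.30); distance from the point to it = 0.71 mm. The point is not inside any of the regions above, so it lies outside the cross-section (0.71 mm from the nearest boundary).

outside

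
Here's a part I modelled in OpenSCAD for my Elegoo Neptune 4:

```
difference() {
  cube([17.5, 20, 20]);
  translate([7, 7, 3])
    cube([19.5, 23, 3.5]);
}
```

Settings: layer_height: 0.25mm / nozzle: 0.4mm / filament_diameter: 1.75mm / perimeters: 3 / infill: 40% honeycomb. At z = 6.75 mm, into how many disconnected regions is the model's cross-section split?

At z = 6.75 mm: the cube (footprint 17.5×20) is included at this height; the cube at (7, 7) does not reach this height (z outside [3, 6.5]); Taking the first minus the rest: none of the subtracted shapes is present at this height, so the 17.5×20 cube is unchanged — 1 connected region. The result has 1 disconnected region.

1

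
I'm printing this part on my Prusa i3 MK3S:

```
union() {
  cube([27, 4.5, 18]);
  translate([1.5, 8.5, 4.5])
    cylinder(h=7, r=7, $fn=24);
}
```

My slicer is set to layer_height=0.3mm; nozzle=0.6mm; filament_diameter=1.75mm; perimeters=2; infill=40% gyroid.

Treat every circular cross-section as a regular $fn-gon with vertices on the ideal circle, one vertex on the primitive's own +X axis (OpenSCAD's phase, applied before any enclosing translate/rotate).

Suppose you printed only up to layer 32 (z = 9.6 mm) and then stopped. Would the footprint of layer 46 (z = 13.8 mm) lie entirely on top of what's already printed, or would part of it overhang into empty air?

Compare the two slices. At z = 9.6: the 27×4.5 cube contributes its full rectangle (area 121.50 mm²); the r=7 cylinder at (1.5, 8.5) gives a regular 24-gon of circumradius 7 (constant along its height) (area = (24/2)·7.000²·sin(360°/24) = 152.19 mm²); Combining (union): the regions partially overlap — summed areas 273.69 mm² minus the doubly-counted overlap 16.17 mm² gives 257.51 mm² — area = 257.51 mm². At z = 13.8: the 27×4.5 cube contributes its full rectangle (area 121.50 mm²); the cylinder at (1.5, 8.5) does not reach this height (z outside [4.5, 11.5]); Taking the union: only the 27×4.5 cube is present, so the union is just that shape — area = 121.50 mm². Checking containment: the cross-section at z = 13.8 is a subset of the cross-section at z = 9.6.

entirely on top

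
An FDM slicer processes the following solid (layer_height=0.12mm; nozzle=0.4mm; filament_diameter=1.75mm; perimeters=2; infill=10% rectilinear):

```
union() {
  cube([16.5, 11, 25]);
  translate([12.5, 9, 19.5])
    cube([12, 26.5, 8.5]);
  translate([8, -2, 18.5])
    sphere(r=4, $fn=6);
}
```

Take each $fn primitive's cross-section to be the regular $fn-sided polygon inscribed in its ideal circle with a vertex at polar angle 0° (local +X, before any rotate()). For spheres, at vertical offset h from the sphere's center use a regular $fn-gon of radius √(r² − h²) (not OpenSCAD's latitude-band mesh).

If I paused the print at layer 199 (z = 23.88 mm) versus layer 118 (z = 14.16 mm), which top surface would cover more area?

Layer 199 (z = 23.88): the 16.5×11 cube contributes its full rectangle (area 181.50 mm²); the cube at (12.5, 9) is present — its section is the full 12×26.5 rectangle (area 318.00 mm²); the sphere at (8, -2) is absent (|z−center|=5.380 > r=4); Combining (union): the regions partially overlap — summed areas 499.50 mm² minus the doubly-counted overlap 8.00 mm² gives 491.50 mm² — area = 491.50 mm². So its area = 491.50 mm². Layer 118 (z = 14.16): the cube (footprint 16.5×11) is included at this height (area 181.50 mm²); the cube at (12.5, 9) is not intersected at this z (z outside [19.5, 28]); the sphere at (8, -2) does not reach this height (|z−center|=4.340 > r=4); Taking the union: only the 16.5×11 cube is present, so the union is just that shape — area = 181.50 mm². So its area = 181.50 mm². Layer 199 is larger (491.50 vs 181.50 mm²).

layer 199 (z = 23.88 mm)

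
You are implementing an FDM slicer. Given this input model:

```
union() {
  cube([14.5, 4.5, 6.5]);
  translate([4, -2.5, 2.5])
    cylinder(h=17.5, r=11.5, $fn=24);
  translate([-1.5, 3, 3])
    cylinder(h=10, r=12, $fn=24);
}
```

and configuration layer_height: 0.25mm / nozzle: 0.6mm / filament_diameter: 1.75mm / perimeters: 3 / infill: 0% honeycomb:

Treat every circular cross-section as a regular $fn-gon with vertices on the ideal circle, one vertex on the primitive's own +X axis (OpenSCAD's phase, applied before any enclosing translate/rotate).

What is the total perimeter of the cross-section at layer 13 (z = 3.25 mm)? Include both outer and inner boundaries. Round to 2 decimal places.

At z = 3.25 mm: the 14.5×4.5 cube contributes its full rectangle (perimeter 38.00 mm); the r=11.5 cylinder at (4, -2.5) contributes a regular 24-gon of circumradius 11.5 (perimeter = 2·24·11.500·sin(180°/24) = 72.05 mm); the cylinder at (-1.5, 3): section is a regular 24-gon, circumradius r=12 (perimeter = 2·24·12.000·sin(180°/24) = 75.18 mm); Combining (union): the regions partially overlap (shared area 313.87 mm²), so the edge portions inside another operand are dropped and the merged outline is re-measured after clipping — boundary = 90.62 mm. Overall, the cross-section is a single solid region. Total boundary length (outer) = 90.62 mm.

90.62 mm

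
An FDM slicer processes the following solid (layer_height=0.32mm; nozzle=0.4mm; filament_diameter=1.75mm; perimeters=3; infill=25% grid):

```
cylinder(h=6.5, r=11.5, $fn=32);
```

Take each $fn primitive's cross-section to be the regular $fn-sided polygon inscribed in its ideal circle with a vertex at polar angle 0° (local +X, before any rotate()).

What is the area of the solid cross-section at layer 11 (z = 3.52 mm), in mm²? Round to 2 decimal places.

412.81 mm²

At z = 3.52 mm: the cylinder: section is a regular 32-gon, circumradius r=11.5 (area = (32/2)·11.500²·sin(360°/32) = 412.81 mm²). Overall, the cross-section is a single solid region. Net area = 412.81 mm².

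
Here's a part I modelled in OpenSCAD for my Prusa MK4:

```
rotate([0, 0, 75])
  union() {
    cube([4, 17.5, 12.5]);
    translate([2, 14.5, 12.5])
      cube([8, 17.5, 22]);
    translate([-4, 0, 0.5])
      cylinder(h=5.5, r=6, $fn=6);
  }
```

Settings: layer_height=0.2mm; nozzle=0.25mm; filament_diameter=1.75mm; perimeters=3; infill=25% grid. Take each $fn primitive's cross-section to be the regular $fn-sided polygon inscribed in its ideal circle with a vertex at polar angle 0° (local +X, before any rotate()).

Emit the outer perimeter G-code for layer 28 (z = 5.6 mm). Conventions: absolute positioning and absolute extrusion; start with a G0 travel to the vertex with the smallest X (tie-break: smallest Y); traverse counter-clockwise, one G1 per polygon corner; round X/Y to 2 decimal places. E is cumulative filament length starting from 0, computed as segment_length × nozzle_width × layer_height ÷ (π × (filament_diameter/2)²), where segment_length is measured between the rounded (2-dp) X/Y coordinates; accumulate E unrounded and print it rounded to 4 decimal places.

At z = 5.6 mm: the cube is present — its section is the full 4×17.5 rectangle; the cube at (2, 14.5) is absent (z outside [12.5, 34.5]); the r=6 cylinder at (-4, 0) contributes a regular 6-gon of circumradius 6; Combining (union): the regions partially overlap (shared area 3.46 mm²), so overlapping operands fuse into one piece — 1 connected region; (rotated 75° about Z; rotation is an isometry so areas/perimeters/island counts are preserved). The outline is a single polygon with 10 vertices. Extrusion per mm of travel: 0.25 × 0.2 / (π × 0.875²) = 0.020788. Accumulating E over each segment gives final E = 1.4454.

G0 X-16.90 Y4.53 Z5.60
G1 X-3.35 Y0.90 E0.2916
G1 X-5.28 Y0.38 E0.3332
G1 X-6.83 Y-5.42 E0.4580
G1 X-2.59 Y-9.66 E0.5826
G1 X3.21 Y-8.11 E0.7074
G1 X4.76 Y-2.31 E0.8322
G1 X0.52 Y1.93 E0.9568
G1 X1.04 Y3.86 E0.9984
G1 X-15.87 Y8.39 E1.3623
G1 X-16.90 Y4.53 E1.4454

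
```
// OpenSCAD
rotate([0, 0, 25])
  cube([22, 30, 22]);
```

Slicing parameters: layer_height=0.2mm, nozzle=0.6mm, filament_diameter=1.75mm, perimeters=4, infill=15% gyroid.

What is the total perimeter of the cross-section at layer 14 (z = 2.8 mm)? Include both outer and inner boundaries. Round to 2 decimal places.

At z = 2.8 mm: the cube is present — its section is the full 22×30 rectangle (perimeter 104.00 mm); (whole slice rotated 25° about Z — lengths, areas and connectivity unchanged). Overall, the cross-section is a single solid region. Total boundary length (outer) = 104.00 mm.

104.00 mm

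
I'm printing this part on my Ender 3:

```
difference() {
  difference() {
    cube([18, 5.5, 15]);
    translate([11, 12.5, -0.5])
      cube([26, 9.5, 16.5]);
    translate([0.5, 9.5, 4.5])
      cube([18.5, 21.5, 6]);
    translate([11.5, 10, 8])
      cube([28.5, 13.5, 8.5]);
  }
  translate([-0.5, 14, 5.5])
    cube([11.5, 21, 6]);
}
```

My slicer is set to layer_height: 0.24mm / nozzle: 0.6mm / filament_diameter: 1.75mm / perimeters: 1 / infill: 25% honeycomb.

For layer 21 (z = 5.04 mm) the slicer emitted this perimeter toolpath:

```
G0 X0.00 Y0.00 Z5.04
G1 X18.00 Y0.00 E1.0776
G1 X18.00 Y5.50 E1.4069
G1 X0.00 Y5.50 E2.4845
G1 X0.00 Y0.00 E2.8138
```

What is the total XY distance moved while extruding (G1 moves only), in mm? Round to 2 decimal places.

Sum the Euclidean lengths of each G1 segment: total = 47.00 mm.

47.00 mm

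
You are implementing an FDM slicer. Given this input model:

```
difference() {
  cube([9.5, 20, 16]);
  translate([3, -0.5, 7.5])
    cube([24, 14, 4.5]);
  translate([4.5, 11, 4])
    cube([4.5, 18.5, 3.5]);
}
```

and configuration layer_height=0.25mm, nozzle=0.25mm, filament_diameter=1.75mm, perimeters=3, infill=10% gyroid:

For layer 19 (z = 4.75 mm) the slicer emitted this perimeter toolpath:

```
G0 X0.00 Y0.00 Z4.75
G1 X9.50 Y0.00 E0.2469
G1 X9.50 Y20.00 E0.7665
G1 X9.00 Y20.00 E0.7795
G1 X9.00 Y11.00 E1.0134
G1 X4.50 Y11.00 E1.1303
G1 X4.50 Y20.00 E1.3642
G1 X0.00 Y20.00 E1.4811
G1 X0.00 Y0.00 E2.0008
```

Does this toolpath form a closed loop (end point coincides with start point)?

Start point (G0): (0.00, 0.00). End point (last G1): the path returns to the start — closed.

yes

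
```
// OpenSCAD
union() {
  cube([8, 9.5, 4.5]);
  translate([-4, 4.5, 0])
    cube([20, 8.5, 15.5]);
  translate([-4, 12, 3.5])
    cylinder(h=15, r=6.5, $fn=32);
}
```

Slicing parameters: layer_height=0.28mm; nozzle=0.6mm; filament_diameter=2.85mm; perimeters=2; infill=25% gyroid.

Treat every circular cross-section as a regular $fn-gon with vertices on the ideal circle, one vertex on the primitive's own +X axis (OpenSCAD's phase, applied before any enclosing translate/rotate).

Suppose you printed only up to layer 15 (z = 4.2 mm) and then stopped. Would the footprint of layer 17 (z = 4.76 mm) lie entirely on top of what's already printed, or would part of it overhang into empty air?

Compare the two slices. At z = 4.2: the cube (footprint 8×9.5) is included at this height (area 76.00 mm²); the cube at (-4, 4.5) is present — its section is the full 20×8.5 rectangle (area 170.00 mm²); the r=6.5 cylinder at (-4, 12) gives a regular 32-gon of circumradius 6.5 (constant along its height) (area = (32/2)·6.500²·sin(360°/32) = 131.88 mm²); Merging all regions: the regions partially overlap — summed areas 377.88 mm² minus the doubly-counted overlap 79.42 mm² gives 298.46 mm² — area = 298.46 mm². At z = 4.76: the cube is absent (z outside [0, 4.5]); the cube at (-4, 4.5) (footprint 20×8.5) is included at this height (area 170.00 mm²); the cylinder at (-4, 12): section is a regular 32-gon, circumradius r=6.5 (area = (32/2)·6.500²·sin(360°/32) = 131.88 mm²); Combining (union): the regions partially overlap — summed areas 301.88 mm² minus the doubly-counted overlap 39.42 mm² gives 262.46 mm² — area = 262.46 mm². Checking containment: the cross-section at z = 4.76 is a subset of the cross-section at z = 4.2.

entirely on top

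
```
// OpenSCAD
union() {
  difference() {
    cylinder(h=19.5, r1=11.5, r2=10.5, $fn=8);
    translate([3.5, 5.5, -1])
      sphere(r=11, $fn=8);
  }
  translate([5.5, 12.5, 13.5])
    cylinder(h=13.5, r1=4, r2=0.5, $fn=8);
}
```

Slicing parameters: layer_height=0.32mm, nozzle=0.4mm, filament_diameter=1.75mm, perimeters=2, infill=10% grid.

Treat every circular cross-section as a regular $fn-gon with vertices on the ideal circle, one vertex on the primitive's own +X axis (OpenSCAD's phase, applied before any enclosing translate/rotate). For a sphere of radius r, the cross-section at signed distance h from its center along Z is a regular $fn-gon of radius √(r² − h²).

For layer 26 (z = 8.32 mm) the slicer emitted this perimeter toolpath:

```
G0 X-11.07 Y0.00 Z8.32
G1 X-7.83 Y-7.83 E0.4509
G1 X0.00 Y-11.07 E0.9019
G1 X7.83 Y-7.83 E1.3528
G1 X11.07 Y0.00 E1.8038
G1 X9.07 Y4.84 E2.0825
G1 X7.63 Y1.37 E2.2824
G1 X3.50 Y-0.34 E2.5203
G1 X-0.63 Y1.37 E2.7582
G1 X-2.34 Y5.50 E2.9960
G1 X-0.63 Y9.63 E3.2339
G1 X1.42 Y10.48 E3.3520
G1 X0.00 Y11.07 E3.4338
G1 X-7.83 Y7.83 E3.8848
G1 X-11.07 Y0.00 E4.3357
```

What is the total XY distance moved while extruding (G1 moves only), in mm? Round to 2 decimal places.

81.47 mm

Sum the Euclidean lengths of each G1 segment: total = 81.47 mm.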